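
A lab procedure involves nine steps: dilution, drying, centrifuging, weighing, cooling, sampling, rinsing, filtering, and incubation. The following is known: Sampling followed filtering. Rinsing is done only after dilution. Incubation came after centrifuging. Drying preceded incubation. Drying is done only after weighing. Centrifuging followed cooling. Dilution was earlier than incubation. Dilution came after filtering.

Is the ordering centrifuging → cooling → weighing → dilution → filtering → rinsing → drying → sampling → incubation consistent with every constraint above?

no

The constraints require filtering before dilution, but in the proposed sequence dilution appears ahead of filtering. That one violation is enough.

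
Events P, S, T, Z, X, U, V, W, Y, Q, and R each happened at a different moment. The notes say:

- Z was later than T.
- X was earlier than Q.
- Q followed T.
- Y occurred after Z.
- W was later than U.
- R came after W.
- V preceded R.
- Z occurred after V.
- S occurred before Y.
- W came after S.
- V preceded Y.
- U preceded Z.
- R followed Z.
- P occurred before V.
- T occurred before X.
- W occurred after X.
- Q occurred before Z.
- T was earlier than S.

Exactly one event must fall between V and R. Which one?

Z

Tracing the constraints gives V → Z → R, so Z sits after V and before R.
No other event is forced both after V and before R.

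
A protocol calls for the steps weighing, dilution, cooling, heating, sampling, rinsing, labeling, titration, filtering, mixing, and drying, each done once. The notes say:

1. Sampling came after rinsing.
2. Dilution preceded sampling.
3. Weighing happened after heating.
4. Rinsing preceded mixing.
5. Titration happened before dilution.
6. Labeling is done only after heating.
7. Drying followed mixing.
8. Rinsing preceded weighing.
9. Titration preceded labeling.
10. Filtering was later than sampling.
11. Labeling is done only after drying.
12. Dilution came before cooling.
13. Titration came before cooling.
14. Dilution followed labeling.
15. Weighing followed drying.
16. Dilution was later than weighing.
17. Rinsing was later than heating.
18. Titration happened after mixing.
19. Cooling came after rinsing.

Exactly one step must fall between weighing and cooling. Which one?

Tracing the constraints gives weighing → dilution → cooling, so dilution sits after weighing and before cooling.
No other step is forced both after weighing and before cooling.

dilution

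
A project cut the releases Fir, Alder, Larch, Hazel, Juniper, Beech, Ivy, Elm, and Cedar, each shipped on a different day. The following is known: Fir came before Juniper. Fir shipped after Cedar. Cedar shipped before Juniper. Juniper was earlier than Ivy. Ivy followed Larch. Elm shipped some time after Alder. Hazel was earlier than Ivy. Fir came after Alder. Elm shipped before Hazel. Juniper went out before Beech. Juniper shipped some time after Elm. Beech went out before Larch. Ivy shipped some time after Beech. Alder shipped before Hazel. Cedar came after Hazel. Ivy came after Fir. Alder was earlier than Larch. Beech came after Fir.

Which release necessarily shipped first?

Alder

Alder has a chain of constraints placing it before every other release, so Alder must be first.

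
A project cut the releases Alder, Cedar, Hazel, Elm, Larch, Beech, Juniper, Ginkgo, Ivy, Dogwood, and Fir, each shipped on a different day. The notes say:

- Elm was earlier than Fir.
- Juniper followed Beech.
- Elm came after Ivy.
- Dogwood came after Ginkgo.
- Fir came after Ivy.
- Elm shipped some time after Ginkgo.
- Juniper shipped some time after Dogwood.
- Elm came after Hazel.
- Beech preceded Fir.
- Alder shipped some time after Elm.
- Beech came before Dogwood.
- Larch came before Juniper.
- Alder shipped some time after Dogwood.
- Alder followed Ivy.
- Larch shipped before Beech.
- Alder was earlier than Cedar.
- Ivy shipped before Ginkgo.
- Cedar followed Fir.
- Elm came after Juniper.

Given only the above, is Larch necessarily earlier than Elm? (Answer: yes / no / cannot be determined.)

yes

Chain the constraints: Larch → Juniper → Elm. Each link is directly stated, so Larch comes before Elm.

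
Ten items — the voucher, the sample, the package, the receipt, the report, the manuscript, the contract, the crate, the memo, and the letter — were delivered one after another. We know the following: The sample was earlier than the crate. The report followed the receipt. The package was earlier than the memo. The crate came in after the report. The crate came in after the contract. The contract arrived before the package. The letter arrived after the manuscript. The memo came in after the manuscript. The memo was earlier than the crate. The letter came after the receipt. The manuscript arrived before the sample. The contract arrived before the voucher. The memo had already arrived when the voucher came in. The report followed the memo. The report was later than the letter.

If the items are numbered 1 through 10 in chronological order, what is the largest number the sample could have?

9

The sample must come before the crate — 1 item forced after it.
Everything else can be placed before the sample in some valid order, so the sample can sit as late as position 10 − 1 = 9.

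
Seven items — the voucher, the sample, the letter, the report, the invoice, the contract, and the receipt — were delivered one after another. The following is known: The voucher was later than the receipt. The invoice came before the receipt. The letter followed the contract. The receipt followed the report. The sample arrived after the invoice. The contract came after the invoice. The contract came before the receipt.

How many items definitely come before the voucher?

4

Directly stated before the voucher: the receipt.
The contract reaches the voucher via the contract → the receipt → the voucher.
The invoice reaches the voucher via the invoice → the receipt → the voucher.
The report reaches the voucher via the report → the receipt → the voucher.
That's the contract, the invoice, the receipt, and the report — 4 in all.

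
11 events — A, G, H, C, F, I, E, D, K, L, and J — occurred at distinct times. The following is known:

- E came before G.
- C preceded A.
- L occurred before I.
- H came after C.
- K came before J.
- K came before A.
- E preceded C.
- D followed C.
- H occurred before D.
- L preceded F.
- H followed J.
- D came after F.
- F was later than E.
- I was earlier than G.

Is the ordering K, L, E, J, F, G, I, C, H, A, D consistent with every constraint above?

no

The constraints require I before G, but in the proposed sequence G appears ahead of I. That one violation is enough.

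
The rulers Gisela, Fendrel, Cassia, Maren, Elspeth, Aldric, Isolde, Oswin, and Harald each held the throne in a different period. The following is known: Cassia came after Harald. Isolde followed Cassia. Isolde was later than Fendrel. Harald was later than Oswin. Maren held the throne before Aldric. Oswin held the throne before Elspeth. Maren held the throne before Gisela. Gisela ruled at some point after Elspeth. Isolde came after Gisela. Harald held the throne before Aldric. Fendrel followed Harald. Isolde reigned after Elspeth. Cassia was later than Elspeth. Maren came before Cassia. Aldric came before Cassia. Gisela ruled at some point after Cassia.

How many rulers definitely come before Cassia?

5

Directly stated before Cassia: Aldric, Elspeth, Harald, and Maren.
Oswin reaches Cassia via Oswin → Harald → Cassia.
No chain forces Gisela (or any of the others) ahead of Cassia.
That's Aldric, Elspeth, Harald, Maren, and Oswin — 5 in all.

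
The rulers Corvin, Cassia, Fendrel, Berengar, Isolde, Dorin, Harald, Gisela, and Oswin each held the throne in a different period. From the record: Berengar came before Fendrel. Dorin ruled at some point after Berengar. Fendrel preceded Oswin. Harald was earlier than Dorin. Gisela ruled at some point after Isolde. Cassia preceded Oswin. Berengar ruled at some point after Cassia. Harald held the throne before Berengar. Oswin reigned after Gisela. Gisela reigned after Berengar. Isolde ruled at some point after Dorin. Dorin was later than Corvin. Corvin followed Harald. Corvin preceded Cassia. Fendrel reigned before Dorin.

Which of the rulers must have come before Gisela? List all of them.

Directly stated before Gisela: Berengar and Isolde.
Cassia reaches Gisela via Cassia → Berengar → Gisela.
Corvin reaches Gisela via Corvin → Dorin → Isolde → Gisela.
Dorin reaches Gisela via Dorin → Isolde → Gisela.
Likewise Fendrel and Harald each reach Gisela by chaining the stated constraints.
No chain forces Oswin ahead of Gisela.

Berengar, Cassia, Corvin, Dorin, Fendrel, Harald, Isolde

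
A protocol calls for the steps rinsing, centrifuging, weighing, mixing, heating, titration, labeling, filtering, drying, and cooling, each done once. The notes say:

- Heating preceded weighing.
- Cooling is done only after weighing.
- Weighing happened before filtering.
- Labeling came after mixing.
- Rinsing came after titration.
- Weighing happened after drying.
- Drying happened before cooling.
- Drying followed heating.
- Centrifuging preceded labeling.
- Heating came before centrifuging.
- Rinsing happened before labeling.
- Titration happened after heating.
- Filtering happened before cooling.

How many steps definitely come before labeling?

Directly stated before labeling: centrifuging, mixing, and rinsing.
Heating reaches labeling via heating → centrifuging → labeling.
Titration reaches labeling via titration → rinsing → labeling.
No chain forces filtering (or any of the others) ahead of labeling.
That's centrifuging, heating, mixing, rinsing, and titration — 5 in all.

5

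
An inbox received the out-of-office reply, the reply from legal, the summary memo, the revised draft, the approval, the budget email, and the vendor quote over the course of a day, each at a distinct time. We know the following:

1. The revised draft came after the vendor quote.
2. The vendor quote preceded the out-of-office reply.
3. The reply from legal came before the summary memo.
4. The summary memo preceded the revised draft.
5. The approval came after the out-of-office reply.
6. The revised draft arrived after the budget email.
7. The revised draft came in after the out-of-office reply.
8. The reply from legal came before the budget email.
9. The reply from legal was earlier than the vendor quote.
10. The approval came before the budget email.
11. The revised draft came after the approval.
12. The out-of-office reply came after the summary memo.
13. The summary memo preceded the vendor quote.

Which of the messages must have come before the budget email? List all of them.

the approval, the out-of-office reply, the reply from legal, the summary memo, the vendor quote

Directly stated before the budget email: the approval and the reply from legal.
The out-of-office reply reaches the budget email via the out-of-office reply → the approval → the budget email.
The summary memo reaches the budget email via the summary memo → the out-of-office reply → the approval → the budget email.
The vendor quote reaches the budget email via the vendor quote → the out-of-office reply → the approval → the budget email.
No chain forces the revised draft ahead of the budget email.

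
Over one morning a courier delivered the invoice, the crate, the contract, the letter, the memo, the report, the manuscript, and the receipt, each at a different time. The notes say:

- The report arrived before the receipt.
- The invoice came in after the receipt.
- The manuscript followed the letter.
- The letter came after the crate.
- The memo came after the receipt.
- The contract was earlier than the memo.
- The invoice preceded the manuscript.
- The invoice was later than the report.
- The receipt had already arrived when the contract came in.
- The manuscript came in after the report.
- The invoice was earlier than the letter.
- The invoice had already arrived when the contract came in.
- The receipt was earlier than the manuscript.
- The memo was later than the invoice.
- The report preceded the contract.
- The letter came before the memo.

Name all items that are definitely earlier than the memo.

Directly stated before the memo: the contract, the invoice, the letter, and the receipt.
The crate reaches the memo via the crate → the letter → the memo.
The report reaches the memo via the report → the contract → the memo.
No chain forces the manuscript ahead of the memo.

the contract, the crate, the invoice, the letter, the receipt, the report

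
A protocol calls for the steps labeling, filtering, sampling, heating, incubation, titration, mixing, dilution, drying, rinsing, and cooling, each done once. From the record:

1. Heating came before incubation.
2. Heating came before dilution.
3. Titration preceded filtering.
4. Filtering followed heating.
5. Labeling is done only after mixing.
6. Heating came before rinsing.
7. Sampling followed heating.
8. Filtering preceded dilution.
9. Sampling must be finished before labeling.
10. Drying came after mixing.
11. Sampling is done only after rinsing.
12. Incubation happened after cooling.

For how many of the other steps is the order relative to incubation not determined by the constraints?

Forced before incubation: cooling and heating.
That leaves dilution, drying, filtering, labeling, mixing, rinsing, sampling, and titration with no forced order relative to incubation — 8.

8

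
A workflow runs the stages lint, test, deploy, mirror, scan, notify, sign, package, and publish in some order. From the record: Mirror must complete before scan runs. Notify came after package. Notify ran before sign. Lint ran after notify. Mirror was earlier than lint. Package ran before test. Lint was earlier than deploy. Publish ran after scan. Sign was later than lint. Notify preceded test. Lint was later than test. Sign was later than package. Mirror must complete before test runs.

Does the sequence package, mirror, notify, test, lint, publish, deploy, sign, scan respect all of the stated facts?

The constraints require scan before publish, but in the proposed sequence publish appears ahead of scan. That one violation is enough.

no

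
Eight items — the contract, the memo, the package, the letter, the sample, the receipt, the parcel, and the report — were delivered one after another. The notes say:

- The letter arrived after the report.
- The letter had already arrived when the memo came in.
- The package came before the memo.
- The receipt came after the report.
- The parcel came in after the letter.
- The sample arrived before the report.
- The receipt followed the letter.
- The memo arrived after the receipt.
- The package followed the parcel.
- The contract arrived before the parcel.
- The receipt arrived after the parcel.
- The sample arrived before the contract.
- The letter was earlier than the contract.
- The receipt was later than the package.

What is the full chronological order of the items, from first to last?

the sample, the report, the letter, the contract, the parcel, the package, the receipt, the memo

The constraints fix every adjacent pair, so only one ordering works:
the sample → the report → the letter → the contract → the parcel → the package → the receipt → the memo.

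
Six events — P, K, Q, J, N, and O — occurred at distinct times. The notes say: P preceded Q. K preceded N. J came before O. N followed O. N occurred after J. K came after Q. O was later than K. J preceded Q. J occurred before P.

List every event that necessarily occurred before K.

Directly stated before K: Q.
J reaches K via J → Q → K.
P reaches K via P → Q → K.
No chain forces N (or any of the others) ahead of K.

J, P, Q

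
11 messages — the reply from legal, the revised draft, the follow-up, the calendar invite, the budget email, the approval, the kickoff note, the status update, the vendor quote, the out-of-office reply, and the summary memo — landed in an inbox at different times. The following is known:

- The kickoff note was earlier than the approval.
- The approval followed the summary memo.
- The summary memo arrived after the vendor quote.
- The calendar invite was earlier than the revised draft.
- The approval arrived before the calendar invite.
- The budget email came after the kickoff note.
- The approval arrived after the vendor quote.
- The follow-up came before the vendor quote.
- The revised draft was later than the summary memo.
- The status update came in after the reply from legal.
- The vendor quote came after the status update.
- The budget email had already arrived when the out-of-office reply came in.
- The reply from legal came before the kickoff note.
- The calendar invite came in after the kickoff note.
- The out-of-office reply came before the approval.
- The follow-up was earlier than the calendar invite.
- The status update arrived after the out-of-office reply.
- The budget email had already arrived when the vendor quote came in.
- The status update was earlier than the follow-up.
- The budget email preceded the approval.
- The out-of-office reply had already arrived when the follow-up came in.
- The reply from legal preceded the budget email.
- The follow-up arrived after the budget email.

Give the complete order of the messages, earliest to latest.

The constraints fix every adjacent pair, so only one ordering works:
the reply from legal → the kickoff note → the budget email → the out-of-office reply → the status update → the follow-up → the vendor quote → the summary memo → the approval → the calendar invite → the revised draft.

the reply from legal, the kickoff note, the budget email, the out-of-office reply, the status update, the follow-up, the vendor quote, the summary memo, the approval, the calendar invite, the revised draft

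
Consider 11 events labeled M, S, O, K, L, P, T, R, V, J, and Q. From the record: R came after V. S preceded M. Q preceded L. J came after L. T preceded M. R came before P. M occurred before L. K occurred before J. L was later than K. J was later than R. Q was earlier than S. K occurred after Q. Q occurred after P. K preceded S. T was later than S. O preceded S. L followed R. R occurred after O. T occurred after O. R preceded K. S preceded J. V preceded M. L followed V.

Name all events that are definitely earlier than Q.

O, P, R, V

Directly stated before Q: P.
O reaches Q via O → R → P → Q.
R reaches Q via R → P → Q.
V reaches Q via V → R → P → Q.
No chain forces J (or any of the others) ahead of Q.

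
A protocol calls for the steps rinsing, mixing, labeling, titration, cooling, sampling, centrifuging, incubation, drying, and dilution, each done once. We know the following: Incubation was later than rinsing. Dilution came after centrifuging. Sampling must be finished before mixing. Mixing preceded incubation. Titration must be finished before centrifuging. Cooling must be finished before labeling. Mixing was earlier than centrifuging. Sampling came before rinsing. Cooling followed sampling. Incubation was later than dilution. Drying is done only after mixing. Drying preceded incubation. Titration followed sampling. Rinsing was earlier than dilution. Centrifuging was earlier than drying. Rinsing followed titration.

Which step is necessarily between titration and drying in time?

centrifuging

Tracing the constraints gives titration → centrifuging → drying, so centrifuging sits after titration and before drying.
No other step is forced both after titration and before drying.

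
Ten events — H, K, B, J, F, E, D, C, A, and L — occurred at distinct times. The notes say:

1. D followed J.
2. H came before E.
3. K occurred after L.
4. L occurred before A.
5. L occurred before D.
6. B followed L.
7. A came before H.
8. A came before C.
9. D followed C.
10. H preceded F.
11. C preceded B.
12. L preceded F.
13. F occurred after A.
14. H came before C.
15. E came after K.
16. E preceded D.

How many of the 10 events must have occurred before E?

Directly stated before E: H and K.
A reaches E via A → H → E.
L reaches E via L → K → E.
No chain forces J (or any of the others) ahead of E.
That's A, H, K, and L — 4 in all.

4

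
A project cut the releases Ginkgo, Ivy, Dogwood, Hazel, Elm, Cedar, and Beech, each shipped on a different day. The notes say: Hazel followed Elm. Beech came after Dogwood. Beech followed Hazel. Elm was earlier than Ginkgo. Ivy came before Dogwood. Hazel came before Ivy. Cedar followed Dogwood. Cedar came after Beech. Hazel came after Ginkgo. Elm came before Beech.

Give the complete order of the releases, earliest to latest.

Elm, Ginkgo, Hazel, Ivy, Dogwood, Beech, Cedar

The constraints fix every adjacent pair, so only one ordering works:
Elm → Ginkgo → Hazel → Ivy → Dogwood → Beech → Cedar.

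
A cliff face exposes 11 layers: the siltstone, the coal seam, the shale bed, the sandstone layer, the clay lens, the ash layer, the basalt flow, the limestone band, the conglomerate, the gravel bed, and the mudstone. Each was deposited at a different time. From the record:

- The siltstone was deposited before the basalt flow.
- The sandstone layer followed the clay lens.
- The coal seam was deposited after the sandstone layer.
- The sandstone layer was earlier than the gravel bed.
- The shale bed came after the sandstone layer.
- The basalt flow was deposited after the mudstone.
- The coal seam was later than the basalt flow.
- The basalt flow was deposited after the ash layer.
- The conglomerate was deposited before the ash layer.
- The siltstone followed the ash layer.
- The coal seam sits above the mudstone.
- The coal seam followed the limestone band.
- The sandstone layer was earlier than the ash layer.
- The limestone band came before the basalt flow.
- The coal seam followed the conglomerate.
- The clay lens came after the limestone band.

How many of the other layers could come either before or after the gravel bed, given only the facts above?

Forced before the gravel bed: the clay lens, the limestone band, and the sandstone layer.
That leaves the ash layer, the basalt flow, the coal seam, the conglomerate, the mudstone, the shale bed, and the siltstone with no forced order relative to the gravel bed — 7.

7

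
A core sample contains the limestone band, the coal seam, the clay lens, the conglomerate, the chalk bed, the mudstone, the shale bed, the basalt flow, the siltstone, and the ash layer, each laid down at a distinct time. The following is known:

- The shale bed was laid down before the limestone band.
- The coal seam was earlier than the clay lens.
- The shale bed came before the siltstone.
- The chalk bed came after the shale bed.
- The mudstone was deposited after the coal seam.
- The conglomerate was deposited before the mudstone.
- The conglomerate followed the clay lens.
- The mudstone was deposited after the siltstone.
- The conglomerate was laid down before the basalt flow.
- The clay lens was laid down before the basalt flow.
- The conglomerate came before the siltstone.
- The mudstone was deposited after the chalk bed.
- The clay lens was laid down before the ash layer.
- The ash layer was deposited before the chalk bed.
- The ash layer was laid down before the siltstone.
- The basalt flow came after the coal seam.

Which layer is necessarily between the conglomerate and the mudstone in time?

Tracing the constraints gives the conglomerate → the siltstone → the mudstone, so the siltstone sits after the conglomerate and before the mudstone.
No other layer is forced both after the conglomerate and before the mudstone.

the siltstone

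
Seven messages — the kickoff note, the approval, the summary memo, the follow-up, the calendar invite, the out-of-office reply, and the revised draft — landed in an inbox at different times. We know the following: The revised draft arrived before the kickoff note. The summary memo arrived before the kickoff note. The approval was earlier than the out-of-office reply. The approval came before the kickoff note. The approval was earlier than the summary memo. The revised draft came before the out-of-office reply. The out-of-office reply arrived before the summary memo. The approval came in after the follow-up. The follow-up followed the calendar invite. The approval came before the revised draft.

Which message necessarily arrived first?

the calendar invite

The calendar invite has a chain of constraints placing it before every other message, so the calendar invite must be first.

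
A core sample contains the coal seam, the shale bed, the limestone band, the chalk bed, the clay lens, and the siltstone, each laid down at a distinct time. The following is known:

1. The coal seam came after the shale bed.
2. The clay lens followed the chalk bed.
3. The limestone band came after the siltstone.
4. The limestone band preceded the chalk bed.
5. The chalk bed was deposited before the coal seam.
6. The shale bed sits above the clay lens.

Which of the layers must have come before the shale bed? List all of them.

the chalk bed, the clay lens, the limestone band, the siltstone

Directly stated before the shale bed: the clay lens.
The chalk bed reaches the shale bed via the chalk bed → the clay lens → the shale bed.
The limestone band reaches the shale bed via the limestone band → the chalk bed → the clay lens → the shale bed.
The siltstone reaches the shale bed via the siltstone → the limestone band → the chalk bed → the clay lens → the shale bed.
No chain forces the coal seam ahead of the shale bed.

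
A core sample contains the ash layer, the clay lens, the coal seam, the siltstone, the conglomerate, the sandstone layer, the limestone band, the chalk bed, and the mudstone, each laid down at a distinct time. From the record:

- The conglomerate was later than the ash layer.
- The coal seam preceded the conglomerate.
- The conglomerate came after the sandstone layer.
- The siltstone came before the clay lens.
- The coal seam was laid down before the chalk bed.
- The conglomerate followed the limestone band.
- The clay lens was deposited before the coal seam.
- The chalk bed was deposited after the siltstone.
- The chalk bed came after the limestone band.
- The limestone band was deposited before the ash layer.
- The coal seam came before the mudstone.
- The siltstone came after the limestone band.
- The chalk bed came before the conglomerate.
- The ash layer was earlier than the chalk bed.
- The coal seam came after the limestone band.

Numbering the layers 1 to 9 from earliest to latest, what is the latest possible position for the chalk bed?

8

The chalk bed must come before the conglomerate — 1 layer forced after it.
Everything else can be placed before the chalk bed in some valid order, so the chalk bed can sit as late as position 9 − 1 = 8.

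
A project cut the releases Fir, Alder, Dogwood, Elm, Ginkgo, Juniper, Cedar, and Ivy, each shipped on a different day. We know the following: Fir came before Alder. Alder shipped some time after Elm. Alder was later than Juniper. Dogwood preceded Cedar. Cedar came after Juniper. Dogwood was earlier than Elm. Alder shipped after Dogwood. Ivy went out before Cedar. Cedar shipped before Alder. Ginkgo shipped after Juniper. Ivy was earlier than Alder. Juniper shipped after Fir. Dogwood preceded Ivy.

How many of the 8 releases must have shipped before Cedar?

Directly stated before Cedar: Dogwood, Ivy, and Juniper.
Fir reaches Cedar via Fir → Juniper → Cedar.
That's Dogwood, Fir, Ivy, and Juniper — 4 in all.

4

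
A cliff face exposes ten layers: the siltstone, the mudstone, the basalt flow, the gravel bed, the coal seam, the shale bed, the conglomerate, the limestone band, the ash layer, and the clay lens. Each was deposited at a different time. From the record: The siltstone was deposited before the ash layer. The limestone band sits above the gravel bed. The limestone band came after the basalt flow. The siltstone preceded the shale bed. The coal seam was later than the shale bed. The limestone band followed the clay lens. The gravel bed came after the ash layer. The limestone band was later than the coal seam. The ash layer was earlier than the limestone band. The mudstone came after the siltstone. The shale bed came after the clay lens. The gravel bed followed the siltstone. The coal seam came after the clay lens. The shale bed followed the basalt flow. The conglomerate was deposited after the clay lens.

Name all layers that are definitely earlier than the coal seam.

the basalt flow, the clay lens, the shale bed, the siltstone

Directly stated before the coal seam: the clay lens and the shale bed.
The basalt flow reaches the coal seam via the basalt flow → the shale bed → the coal seam.
The siltstone reaches the coal seam via the siltstone → the shale bed → the coal seam.
No chain forces the limestone band (or any of the others) ahead of the coal seam.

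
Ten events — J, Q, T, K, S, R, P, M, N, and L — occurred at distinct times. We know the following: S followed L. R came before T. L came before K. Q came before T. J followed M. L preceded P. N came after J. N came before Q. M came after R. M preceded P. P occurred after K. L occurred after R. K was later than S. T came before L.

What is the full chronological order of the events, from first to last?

R, M, J, N, Q, T, L, S, K, P

The constraints fix every adjacent pair, so only one ordering works:
R → M → J → N → Q → T → L → S → K → P.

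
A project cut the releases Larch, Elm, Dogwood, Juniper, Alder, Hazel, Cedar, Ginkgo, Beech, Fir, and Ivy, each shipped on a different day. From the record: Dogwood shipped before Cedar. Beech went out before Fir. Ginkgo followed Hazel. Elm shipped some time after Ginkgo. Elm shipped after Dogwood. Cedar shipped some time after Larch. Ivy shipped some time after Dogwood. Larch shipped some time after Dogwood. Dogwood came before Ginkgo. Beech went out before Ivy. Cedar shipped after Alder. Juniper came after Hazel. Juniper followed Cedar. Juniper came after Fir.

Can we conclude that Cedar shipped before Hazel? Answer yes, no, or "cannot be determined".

cannot be determined

No chain of stated constraints runs from Cedar to Hazel, and none runs from Hazel to Cedar either.
So the relative order of Cedar and Hazel is not fixed by the given facts.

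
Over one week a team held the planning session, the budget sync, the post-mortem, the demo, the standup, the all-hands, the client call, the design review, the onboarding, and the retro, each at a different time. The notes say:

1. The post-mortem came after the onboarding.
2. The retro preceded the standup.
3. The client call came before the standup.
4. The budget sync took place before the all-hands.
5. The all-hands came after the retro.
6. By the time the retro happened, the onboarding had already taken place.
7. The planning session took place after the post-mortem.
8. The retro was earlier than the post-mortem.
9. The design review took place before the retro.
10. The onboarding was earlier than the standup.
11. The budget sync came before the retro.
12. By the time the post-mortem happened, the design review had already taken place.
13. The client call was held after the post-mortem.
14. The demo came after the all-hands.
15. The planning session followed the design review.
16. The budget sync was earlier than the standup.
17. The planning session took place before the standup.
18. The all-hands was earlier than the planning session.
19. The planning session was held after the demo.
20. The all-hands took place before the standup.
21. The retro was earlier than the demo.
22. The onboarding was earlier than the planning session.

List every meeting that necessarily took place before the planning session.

Directly stated before the planning session: the all-hands, the demo, the design review, the onboarding, and the post-mortem.
The budget sync reaches the planning session via the budget sync → the all-hands → the planning session.
The retro reaches the planning session via the retro → the demo → the planning session.

the all-hands, the budget sync, the demo, the design review, the onboarding, the post-mortem, the retro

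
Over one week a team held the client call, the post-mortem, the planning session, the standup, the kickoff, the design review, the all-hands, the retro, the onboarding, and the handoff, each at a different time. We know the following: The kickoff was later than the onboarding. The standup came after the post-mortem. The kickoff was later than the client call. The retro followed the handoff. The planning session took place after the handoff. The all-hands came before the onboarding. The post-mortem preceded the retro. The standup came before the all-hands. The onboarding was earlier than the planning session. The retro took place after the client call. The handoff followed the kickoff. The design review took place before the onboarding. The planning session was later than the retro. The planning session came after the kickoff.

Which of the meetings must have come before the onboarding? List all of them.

the all-hands, the design review, the post-mortem, the standup

Directly stated before the onboarding: the all-hands and the design review.
The post-mortem reaches the onboarding via the post-mortem → the standup → the all-hands → the onboarding.
The standup reaches the onboarding via the standup → the all-hands → the onboarding.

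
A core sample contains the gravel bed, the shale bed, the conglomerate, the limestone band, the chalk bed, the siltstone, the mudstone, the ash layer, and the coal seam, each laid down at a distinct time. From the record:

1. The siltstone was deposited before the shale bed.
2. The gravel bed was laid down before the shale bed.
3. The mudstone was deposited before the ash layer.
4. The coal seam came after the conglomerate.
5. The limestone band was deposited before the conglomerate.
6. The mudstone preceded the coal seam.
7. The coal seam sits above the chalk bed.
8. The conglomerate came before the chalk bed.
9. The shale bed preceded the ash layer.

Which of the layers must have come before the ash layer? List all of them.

Directly stated before the ash layer: the mudstone and the shale bed.
The gravel bed reaches the ash layer via the gravel bed → the shale bed → the ash layer.
The siltstone reaches the ash layer via the siltstone → the shale bed → the ash layer.

the gravel bed, the mudstone, the shale bed, the siltstone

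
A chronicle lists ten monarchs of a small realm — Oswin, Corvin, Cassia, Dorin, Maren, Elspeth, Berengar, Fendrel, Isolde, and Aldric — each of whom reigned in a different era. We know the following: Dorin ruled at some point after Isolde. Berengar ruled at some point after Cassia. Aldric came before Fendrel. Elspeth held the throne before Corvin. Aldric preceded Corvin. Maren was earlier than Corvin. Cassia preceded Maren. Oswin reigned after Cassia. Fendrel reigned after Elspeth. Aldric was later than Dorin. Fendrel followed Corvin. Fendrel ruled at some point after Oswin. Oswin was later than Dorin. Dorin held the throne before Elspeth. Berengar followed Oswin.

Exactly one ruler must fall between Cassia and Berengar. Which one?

Tracing the constraints gives Cassia → Oswin → Berengar, so Oswin sits after Cassia and before Berengar.
No other ruler is forced both after Cassia and before Berengar.

Oswin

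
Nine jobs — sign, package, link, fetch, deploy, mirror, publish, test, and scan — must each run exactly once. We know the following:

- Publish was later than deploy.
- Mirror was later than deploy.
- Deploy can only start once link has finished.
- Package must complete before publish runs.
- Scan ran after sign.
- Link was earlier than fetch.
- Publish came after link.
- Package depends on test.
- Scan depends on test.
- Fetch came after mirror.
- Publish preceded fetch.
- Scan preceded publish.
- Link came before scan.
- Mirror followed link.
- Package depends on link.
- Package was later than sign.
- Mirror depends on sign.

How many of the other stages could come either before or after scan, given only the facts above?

Forced before scan: link, sign, and test; forced after scan: fetch and publish.
That leaves deploy, mirror, and package with no forced order relative to scan — 3.

3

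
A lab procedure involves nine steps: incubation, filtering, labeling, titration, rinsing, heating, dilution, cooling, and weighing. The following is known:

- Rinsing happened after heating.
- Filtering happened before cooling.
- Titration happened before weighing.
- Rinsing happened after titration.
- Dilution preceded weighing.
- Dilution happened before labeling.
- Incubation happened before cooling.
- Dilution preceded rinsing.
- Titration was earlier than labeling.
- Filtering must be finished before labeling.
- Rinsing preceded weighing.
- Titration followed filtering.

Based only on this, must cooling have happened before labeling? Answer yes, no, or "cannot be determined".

cannot be determined

No chain of stated constraints runs from cooling to labeling, and none runs from labeling to cooling either.
So the relative order of cooling and labeling is not fixed by the given facts.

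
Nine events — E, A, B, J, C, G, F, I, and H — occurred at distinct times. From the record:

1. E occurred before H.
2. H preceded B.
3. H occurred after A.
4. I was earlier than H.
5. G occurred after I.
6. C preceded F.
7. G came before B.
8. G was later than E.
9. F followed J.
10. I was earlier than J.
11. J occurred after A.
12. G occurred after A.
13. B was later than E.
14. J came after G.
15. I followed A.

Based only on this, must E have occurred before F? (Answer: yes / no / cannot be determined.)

yes

Chain the constraints: E → G → J → F. Each link is directly stated, so E comes before F.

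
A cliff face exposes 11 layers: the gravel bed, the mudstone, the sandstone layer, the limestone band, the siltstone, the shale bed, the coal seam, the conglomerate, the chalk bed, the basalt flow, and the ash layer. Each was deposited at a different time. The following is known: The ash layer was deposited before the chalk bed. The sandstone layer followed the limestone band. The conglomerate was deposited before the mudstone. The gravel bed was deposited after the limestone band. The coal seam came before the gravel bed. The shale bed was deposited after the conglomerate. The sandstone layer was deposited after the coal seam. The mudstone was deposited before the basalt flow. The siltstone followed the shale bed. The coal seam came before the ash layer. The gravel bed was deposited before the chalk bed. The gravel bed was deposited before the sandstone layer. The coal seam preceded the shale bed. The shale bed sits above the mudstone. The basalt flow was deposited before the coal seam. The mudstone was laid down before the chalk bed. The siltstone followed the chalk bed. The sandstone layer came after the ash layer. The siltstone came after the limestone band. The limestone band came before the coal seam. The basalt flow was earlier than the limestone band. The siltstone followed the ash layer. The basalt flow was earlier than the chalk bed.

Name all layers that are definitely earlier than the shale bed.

Directly stated before the shale bed: the coal seam, the conglomerate, and the mudstone.
The basalt flow reaches the shale bed via the basalt flow → the coal seam → the shale bed.
The limestone band reaches the shale bed via the limestone band → the coal seam → the shale bed.
No chain forces the gravel bed (or any of the others) ahead of the shale bed.

the basalt flow, the coal seam, the conglomerate, the limestone band, the mudstone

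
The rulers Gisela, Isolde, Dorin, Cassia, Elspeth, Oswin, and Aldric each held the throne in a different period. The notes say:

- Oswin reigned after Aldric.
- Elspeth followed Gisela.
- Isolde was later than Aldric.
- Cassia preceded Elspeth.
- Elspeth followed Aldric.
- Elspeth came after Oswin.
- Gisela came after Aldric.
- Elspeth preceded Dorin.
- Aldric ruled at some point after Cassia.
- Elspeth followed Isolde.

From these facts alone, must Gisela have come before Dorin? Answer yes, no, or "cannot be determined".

Chain the constraints: Gisela → Elspeth → Dorin. Each link is directly stated, so Gisela comes before Dorin.

yes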